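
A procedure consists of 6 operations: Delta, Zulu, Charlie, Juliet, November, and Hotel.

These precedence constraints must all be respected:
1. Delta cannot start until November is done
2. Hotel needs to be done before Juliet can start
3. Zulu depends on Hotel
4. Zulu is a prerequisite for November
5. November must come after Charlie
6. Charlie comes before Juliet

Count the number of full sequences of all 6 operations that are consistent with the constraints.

11

2 operations have no prerequisites (Charlie, Hotel), so any of them could come first.
Enumerating by repeatedly choosing an available operation (one whose prerequisites are all placed) gives 11 distinct complete orderings.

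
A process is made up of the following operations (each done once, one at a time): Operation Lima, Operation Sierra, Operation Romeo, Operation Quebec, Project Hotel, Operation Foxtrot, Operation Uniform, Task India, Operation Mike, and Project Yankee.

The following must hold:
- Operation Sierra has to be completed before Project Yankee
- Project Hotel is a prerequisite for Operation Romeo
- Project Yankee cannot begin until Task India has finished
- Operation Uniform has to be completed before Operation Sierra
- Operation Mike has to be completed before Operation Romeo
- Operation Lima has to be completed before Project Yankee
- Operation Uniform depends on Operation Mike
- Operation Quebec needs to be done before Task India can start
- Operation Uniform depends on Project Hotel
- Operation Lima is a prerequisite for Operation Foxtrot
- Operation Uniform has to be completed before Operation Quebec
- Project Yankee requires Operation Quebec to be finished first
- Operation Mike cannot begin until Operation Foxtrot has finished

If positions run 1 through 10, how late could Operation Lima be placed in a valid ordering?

The operations that are forced after Operation Lima, directly or by a chain of constraints, are Operation Sierra, Operation Romeo, Operation Quebec, Operation Foxtrot, Operation Uniform, Task India, Operation Mike, Project Yankee. That's 8 operations.
So at least 8 operations follow Operation Lima, putting Operation Lima no later than position 2. That position is achievable by scheduling everything else first.

2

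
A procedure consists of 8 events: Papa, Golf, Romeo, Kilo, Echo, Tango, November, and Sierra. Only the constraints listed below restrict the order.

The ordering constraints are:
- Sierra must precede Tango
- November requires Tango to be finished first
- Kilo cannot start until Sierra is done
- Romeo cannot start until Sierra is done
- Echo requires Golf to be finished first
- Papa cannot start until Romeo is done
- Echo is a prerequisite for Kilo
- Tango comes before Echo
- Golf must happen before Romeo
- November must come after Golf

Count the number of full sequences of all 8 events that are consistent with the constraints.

The events with no prerequisites are Golf, Sierra; any of them can be placed first.
Counting all ways to extend the partial order to a total order gives 120.

120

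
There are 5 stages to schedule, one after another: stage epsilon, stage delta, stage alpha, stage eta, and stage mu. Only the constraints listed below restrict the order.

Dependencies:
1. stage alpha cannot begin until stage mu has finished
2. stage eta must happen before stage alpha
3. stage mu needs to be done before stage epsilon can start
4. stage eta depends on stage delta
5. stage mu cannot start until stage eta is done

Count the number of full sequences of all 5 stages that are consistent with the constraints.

Only stage delta has no prerequisites, so it must go first.
Systematically extending each partial ordering one stage at a time and counting, there are 2 complete orderings.

2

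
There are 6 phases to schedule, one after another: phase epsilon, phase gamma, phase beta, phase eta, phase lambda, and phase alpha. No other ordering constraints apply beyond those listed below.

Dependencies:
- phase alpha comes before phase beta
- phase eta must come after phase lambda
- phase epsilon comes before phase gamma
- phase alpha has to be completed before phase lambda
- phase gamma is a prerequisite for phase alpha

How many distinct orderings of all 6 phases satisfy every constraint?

Phase epsilon is the only phase with nothing required before it, so every ordering starts there.
Enumerating by repeatedly choosing an available phase (one whose prerequisites are all placed) gives 3 distinct complete orderings.

3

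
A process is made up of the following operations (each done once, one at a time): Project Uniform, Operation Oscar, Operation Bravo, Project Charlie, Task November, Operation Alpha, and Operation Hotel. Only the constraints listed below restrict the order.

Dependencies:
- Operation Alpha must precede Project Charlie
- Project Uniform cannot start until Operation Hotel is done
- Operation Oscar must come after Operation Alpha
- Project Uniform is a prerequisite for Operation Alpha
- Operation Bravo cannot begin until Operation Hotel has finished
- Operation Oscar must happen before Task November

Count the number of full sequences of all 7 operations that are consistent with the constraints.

Only Operation Hotel has no prerequisites, so it must go first.
Enumerating by repeatedly choosing an available operation (one whose prerequisites are all placed) gives 18 distinct complete orderings.

18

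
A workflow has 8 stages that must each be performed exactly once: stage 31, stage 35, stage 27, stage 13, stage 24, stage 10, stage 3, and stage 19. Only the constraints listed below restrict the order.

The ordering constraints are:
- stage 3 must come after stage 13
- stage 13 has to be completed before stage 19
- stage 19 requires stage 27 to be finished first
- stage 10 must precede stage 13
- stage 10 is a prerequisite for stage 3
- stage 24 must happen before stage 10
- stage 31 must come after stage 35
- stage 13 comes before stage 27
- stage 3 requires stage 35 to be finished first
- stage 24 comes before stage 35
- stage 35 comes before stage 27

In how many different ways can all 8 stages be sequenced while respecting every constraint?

Stage 24 is the only stage with nothing required before it, so every ordering starts there.
Counting all ways to extend the partial order to a total order gives 45.

45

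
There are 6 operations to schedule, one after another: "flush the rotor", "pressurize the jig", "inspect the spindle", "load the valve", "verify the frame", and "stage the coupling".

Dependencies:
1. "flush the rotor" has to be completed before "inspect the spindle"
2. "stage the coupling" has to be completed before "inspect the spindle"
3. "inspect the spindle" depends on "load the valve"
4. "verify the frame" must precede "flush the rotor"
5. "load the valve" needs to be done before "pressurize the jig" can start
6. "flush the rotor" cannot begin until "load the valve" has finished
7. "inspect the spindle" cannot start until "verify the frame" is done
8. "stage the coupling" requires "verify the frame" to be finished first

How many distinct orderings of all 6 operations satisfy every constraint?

2 operations have no prerequisites ("load the valve", "verify the frame"), so any of them could come first.
Enumerating by repeatedly choosing an available operation (one whose prerequisites are all placed) gives 21 distinct complete orderings.

21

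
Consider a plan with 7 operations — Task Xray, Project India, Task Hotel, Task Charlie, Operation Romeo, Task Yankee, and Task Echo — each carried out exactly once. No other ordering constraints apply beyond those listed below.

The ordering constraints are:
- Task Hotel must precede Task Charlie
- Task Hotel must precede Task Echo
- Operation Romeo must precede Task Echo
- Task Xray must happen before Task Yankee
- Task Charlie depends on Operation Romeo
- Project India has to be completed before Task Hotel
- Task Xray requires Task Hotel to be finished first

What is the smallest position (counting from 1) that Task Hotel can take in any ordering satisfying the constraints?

Working backwards through the constraints from Task Hotel, its only required predecessor is Project India.
With 1 mandatory predecessor, the earliest Task Hotel can sit is position 1+1 = 2, and placing just that one first achieves it.

2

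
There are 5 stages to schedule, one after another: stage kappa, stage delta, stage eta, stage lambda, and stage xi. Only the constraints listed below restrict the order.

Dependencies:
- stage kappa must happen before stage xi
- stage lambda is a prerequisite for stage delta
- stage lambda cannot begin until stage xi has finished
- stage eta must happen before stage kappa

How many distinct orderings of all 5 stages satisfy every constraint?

1

Stage eta is the only stage with nothing required before it, so every ordering starts there.
Every stage is then forced in turn, so only 1 complete ordering is consistent with the constraints.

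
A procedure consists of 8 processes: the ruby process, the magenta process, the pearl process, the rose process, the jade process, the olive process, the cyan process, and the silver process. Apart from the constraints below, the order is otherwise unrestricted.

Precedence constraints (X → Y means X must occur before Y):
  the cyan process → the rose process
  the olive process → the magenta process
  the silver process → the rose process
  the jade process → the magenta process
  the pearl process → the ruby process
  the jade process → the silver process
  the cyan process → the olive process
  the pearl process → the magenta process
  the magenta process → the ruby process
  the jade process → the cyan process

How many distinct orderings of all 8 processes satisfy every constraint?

2 processes have no prerequisites (the pearl process, the jade process), so any of them could come first.
Counting all ways to extend the partial order to a total order gives 72.

72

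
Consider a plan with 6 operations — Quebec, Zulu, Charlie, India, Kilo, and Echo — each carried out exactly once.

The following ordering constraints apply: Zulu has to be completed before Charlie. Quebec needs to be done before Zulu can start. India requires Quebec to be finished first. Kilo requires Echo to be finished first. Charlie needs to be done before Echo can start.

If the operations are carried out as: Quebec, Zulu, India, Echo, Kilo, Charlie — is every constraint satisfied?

Here Charlie comes after Echo.
That contradicts the constraint that Charlie must precede Echo.

No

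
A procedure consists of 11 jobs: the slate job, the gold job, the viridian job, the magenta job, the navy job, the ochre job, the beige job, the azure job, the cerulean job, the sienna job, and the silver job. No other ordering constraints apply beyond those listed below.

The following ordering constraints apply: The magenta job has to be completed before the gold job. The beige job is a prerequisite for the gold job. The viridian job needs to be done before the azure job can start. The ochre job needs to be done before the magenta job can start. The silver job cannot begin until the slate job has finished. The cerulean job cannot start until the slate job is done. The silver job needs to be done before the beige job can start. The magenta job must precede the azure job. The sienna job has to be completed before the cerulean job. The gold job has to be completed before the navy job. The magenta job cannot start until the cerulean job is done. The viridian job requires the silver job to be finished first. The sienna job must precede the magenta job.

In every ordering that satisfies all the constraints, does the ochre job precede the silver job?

No

Nothing in the constraints links the ochre job and the silver job; they are unordered relative to each other.
So the ochre job can come before the silver job or after — it is not forced.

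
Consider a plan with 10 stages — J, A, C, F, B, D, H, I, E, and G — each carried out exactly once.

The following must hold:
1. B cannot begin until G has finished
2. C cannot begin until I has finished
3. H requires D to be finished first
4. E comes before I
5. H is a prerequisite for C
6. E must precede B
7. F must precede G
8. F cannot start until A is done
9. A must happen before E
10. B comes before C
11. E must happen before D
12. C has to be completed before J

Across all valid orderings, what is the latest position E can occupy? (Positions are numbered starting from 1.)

Following every chain forward from E, the stages that must come later are J, C, B, D, H, I — 6 of them.
With 6 mandatory successors out of 10 stages total, the latest slot for E is 10−6 = 4, and it's reachable by doing all non-successors before E.

4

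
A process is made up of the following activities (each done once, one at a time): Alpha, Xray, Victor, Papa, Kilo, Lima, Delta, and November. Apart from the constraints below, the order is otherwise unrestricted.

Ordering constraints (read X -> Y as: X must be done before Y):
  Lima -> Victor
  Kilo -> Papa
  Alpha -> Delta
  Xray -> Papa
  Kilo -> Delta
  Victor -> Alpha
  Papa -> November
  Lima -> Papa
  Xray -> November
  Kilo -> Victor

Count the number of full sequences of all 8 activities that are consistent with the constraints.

3 activities have no prerequisites (Xray, Kilo, Lima), so any of them could come first.
Enumerating by repeatedly choosing an available activity (one whose prerequisites are all placed) gives 80 distinct complete orderings.

80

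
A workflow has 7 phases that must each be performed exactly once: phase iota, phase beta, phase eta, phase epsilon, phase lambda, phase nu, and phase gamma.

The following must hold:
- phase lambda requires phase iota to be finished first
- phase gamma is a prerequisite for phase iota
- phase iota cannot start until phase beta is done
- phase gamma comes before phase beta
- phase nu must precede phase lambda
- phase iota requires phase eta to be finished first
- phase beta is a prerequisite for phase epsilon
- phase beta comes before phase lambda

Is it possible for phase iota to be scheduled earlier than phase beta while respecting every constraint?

There is a dependency chain phase beta → phase iota, so phase iota always comes after phase beta.
Hence phase iota can never be scheduled before phase beta.

No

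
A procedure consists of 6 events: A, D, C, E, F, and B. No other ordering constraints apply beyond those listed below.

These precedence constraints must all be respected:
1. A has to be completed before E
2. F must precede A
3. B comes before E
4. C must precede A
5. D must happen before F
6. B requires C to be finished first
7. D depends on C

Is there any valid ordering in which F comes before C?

No

The constraints give a chain C → D → F, which forces C before F.
So no valid ordering can have F before C.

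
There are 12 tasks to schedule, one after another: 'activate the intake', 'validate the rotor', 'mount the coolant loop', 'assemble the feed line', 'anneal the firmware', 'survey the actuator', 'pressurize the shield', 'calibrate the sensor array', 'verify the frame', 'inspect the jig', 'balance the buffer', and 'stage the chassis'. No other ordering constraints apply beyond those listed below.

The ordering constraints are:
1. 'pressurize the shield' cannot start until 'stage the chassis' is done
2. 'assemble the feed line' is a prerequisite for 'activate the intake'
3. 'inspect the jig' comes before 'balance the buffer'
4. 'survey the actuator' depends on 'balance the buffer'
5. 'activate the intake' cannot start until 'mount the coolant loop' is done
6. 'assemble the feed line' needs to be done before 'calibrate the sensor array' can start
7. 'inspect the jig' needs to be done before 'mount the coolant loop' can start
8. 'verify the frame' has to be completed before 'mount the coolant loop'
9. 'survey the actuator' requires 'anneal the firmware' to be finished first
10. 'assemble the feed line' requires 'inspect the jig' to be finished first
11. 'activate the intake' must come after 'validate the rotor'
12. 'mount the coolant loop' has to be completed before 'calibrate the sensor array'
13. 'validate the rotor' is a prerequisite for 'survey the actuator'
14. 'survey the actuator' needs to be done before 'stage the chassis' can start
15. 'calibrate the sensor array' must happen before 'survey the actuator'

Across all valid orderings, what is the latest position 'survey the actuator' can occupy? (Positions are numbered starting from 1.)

Following every chain forward from 'survey the actuator', the tasks that must come later are 'pressurize the shield', 'stage the chassis' — 2 of them.
With 2 mandatory successors out of 12 tasks total, the latest slot for 'survey the actuator' is 12−2 = 10, and it's reachable by doing all non-successors before 'survey the actuator'.

10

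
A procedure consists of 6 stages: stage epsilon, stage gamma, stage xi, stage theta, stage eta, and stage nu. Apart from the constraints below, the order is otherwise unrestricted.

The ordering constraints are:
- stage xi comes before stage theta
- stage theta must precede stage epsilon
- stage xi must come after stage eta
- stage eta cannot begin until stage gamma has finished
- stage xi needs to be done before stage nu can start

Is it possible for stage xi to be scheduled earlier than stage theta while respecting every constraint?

Yes

Stage xi is actually forced before stage theta by the constraints, so certainly some valid ordering has stage xi first.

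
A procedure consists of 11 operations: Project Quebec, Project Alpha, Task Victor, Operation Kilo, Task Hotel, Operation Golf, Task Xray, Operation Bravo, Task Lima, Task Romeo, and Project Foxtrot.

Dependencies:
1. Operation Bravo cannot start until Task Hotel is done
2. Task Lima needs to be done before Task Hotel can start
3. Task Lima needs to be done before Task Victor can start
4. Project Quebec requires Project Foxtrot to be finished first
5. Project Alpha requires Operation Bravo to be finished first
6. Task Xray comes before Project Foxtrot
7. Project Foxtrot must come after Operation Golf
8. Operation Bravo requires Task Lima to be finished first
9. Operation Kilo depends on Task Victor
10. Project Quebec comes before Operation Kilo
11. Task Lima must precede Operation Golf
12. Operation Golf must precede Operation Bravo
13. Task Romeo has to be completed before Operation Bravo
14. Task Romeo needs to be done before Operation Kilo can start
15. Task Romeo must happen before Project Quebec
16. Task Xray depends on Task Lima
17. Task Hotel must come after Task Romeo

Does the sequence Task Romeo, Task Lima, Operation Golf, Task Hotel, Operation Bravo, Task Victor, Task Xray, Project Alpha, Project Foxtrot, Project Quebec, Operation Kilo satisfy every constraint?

Yes

Every stated constraint is respected: Task Romeo sits at position 1, ahead of Operation Kilo at position 11, and each of the other listed pairs likewise has the predecessor earlier in the sequence.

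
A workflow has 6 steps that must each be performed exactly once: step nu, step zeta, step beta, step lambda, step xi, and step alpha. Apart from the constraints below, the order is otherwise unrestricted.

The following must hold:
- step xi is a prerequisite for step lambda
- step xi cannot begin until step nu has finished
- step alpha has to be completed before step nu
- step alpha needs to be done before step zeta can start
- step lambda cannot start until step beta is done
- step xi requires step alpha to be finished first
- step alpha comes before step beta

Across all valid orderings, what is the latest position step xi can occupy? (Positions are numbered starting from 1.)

Following the constraints forward from step xi, its only required successor is step lambda.
With 1 mandatory successor out of 6 steps total, the latest slot for step xi is 6−1 = 5, and it's reachable by doing all non-successors before step xi.

5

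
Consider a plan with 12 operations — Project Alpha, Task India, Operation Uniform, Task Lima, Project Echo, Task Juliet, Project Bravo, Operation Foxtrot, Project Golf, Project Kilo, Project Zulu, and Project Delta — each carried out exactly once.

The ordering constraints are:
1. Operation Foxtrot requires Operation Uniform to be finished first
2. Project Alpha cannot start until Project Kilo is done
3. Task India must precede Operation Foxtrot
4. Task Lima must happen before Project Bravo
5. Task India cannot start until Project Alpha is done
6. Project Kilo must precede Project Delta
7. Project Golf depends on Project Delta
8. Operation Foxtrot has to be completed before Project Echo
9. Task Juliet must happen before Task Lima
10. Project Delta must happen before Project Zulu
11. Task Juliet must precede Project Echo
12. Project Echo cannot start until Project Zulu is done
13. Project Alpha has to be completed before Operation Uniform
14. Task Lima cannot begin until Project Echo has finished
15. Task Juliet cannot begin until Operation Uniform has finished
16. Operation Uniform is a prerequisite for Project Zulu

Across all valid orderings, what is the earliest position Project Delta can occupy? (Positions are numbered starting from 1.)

The only operation forced before Project Delta (directly or transitively) is Project Kilo.
So at minimum 1 operation comes before Project Delta, putting Project Delta no earlier than position 2. That position is achievable by scheduling exactly that predecessor first.

2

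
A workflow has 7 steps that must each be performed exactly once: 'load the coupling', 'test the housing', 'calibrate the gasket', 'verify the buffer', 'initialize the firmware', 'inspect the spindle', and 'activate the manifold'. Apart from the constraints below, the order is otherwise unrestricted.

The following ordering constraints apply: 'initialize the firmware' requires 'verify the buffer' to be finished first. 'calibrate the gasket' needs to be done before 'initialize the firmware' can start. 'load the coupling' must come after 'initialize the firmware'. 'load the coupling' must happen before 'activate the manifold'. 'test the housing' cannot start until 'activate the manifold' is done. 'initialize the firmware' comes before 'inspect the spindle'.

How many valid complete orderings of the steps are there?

The steps with no prerequisites are 'calibrate the gasket', 'verify the buffer'; any of them can be placed first.
Systematically extending each partial ordering one step at a time and counting, there are 8 complete orderings.

8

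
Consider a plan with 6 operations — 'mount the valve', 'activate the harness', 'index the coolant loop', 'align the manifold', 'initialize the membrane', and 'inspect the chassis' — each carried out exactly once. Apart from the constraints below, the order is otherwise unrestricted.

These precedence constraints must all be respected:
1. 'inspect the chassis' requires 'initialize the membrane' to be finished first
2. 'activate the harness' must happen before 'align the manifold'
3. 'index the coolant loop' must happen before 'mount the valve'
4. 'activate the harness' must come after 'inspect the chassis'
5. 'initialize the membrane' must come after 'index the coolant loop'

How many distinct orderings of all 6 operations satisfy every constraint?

'index the coolant loop' is the only operation with nothing required before it, so every ordering starts there.
Counting all ways to extend the partial order to a total order gives 5.

5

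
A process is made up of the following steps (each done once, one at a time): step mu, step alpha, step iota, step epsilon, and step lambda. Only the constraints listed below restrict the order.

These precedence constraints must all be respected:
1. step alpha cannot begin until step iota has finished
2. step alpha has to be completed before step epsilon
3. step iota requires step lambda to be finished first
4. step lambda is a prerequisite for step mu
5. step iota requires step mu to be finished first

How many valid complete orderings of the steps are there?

1

Only step lambda has no prerequisites, so it must go first.
Every step is then forced in turn, so only 1 complete ordering is consistent with the constraints.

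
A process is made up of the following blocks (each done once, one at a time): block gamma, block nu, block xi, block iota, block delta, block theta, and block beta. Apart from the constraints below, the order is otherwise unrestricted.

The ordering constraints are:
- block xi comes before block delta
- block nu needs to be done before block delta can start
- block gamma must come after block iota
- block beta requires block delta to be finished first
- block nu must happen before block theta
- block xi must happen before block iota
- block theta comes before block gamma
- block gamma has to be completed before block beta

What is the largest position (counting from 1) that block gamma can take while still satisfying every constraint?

6

Following the constraints forward from block gamma, its only required successor is block beta.
With 1 mandatory successor out of 7 blocks total, the latest slot for block gamma is 7−1 = 6, and it's reachable by doing all non-successors before block gamma.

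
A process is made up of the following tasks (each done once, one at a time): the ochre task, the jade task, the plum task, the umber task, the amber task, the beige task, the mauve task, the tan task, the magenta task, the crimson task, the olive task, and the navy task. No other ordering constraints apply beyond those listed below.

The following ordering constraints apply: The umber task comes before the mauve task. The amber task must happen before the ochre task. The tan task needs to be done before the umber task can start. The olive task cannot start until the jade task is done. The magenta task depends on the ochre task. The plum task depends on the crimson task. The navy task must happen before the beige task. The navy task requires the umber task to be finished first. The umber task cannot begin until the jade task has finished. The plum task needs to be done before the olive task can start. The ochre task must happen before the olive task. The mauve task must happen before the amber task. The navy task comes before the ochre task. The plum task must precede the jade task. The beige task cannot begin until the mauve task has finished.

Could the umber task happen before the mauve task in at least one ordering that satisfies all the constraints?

Yes

The constraints force the umber task before the mauve task, so yes — every valid ordering has the umber task earlier.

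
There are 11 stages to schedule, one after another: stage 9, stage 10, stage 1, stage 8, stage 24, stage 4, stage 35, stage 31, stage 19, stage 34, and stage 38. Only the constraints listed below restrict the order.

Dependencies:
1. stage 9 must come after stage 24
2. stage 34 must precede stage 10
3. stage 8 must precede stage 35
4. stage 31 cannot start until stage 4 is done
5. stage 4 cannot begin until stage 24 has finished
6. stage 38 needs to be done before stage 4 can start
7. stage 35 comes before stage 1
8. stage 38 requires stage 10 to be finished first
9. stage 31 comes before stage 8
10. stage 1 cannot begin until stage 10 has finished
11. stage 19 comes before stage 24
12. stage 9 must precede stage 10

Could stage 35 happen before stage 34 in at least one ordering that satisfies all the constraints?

No

The constraints give a chain stage 34 → stage 10 → stage 38 → stage 4 → stage 31 → stage 8 → stage 35, which forces stage 34 before stage 35.
Hence stage 35 can never be scheduled before stage 34.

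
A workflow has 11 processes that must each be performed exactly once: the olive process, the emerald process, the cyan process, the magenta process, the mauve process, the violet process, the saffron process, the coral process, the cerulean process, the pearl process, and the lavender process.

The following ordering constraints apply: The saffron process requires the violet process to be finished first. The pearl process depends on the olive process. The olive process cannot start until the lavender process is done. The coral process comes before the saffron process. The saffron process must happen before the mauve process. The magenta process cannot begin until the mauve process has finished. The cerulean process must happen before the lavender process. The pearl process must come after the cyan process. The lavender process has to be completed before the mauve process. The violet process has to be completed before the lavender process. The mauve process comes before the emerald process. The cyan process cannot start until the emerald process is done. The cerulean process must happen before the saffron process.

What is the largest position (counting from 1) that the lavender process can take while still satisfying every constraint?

The processes that are forced after the lavender process, directly or by a chain of constraints, are the olive process, the emerald process, the cyan process, the magenta process, the mauve process, the pearl process. That's 6 processes.
With 6 mandatory successors out of 11 processes total, the latest slot for the lavender process is 11−6 = 5, and it's reachable by doing all non-successors before the lavender process.

5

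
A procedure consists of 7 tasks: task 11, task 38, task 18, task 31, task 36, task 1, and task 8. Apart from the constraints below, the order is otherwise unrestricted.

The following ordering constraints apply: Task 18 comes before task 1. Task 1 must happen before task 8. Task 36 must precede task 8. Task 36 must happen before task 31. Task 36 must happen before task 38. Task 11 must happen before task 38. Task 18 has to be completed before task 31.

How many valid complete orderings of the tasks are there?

The tasks with no prerequisites are task 11, task 18, task 36; any of them can be placed first.
Counting all ways to extend the partial order to a total order gives 144.

144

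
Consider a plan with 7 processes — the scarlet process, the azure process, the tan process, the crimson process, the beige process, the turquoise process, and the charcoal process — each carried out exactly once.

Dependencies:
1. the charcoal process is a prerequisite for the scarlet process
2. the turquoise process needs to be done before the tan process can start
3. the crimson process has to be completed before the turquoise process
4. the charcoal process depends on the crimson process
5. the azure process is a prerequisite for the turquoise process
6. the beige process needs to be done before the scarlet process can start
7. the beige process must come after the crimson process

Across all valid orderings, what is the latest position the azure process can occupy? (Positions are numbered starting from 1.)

Every process that must follow the azure process has to come after it. Tracing all chains starting from the azure process, those processes are: the tan process, the turquoise process — 2 in total.
With 2 mandatory successors out of 7 processes total, the latest slot for the azure process is 7−2 = 5, and it's reachable by doing all non-successors before the azure process.

5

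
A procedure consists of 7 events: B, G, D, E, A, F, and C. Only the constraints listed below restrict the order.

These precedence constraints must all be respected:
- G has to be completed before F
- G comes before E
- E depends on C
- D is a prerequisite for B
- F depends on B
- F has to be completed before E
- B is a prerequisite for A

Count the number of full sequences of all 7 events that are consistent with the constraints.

57

The events with no prerequisites are G, D, C; any of them can be placed first.
Systematically extending each partial ordering one event at a time and counting, there are 57 complete orderings.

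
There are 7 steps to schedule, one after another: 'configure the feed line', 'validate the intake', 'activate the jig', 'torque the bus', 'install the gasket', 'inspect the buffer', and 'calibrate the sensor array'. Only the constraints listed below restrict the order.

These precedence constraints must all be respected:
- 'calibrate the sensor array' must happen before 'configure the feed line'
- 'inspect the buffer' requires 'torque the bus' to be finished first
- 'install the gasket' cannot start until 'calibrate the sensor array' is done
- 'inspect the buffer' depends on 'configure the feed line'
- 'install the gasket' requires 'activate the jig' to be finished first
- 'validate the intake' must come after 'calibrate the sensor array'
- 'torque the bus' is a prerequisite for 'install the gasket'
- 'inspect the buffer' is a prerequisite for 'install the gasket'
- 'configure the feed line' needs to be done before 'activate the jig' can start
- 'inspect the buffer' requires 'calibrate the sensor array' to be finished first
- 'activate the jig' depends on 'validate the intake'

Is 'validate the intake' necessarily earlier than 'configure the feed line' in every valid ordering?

No

'validate the intake' and 'configure the feed line' are not related by any chain of constraints.
So 'validate the intake' can come before 'configure the feed line' or after — it is not forced.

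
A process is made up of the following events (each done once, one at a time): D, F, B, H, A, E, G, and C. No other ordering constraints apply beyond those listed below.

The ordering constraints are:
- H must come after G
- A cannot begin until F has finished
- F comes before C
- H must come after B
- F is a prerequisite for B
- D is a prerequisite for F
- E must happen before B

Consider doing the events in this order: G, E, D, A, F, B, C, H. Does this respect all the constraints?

In the proposed order, A appears before F.
Since F is required before A, the ordering is invalid.

No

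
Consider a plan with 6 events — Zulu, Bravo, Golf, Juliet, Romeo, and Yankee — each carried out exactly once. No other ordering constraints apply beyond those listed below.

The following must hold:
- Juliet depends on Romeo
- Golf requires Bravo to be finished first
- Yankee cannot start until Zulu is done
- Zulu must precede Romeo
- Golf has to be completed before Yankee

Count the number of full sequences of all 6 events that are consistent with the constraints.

19

The events with no prerequisites are Zulu, Bravo; any of them can be placed first.
Enumerating by repeatedly choosing an available event (one whose prerequisites are all placed) gives 19 distinct complete orderings.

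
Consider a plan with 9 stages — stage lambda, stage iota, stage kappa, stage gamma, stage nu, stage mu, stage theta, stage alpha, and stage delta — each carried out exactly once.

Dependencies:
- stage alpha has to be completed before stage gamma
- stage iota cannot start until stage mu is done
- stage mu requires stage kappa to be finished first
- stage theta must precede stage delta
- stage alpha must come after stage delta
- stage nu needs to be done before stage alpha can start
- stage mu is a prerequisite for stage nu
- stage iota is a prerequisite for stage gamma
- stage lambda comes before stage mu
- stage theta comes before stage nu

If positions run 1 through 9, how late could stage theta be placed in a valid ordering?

5

Following every chain forward from stage theta, the stages that must come later are stage gamma, stage nu, stage alpha, stage delta — 4 of them.
With 4 mandatory successors out of 9 stages total, the latest slot for stage theta is 9−4 = 5, and it's reachable by doing all non-successors before stage theta.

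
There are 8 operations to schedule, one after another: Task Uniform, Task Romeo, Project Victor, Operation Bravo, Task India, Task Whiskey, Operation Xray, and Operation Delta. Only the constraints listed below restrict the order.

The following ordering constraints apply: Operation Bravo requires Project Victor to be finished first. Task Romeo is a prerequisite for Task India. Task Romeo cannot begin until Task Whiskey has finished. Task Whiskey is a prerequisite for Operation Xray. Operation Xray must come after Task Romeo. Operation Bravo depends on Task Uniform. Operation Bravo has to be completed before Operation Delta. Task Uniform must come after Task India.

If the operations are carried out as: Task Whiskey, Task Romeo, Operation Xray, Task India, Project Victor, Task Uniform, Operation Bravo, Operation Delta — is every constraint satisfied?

Going through the constraints one by one, each required predecessor appears earlier in the sequence than its dependent — e.g. Task Whiskey (position 1) is before Operation Xray (position 3), as required.

Yes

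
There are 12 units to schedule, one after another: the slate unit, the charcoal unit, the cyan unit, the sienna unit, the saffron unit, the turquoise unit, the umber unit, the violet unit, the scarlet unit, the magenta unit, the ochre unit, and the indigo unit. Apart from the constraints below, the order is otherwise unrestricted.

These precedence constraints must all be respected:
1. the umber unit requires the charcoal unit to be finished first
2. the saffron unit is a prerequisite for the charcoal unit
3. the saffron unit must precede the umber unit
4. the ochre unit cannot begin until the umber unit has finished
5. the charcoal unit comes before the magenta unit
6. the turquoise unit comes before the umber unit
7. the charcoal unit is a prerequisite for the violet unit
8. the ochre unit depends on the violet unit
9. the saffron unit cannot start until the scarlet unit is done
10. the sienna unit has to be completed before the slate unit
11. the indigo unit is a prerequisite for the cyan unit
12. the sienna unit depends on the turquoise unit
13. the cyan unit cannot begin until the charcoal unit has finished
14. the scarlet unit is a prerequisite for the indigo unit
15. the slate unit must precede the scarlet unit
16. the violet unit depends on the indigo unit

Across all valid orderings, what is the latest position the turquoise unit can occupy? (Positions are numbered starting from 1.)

Every unit that must follow the turquoise unit has to come after it. Tracing all chains starting from the turquoise unit, those units are: the slate unit, the charcoal unit, the cyan unit, the sienna unit, the saffron unit, the umber unit, the violet unit, the scarlet unit, the magenta unit, the ochre unit, the indigo unit — 11 in total.
With 11 mandatory successors out of 12 units total, the latest slot for the turquoise unit is 12−11 = 1, and it's reachable by doing all non-successors before the turquoise unit.

1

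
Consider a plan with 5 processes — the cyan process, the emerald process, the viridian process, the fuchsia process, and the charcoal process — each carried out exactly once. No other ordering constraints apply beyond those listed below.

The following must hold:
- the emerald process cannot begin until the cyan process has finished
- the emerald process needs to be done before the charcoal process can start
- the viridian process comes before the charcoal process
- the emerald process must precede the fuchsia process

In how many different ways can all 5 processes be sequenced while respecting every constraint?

7

The processes with no prerequisites are the cyan process, the viridian process; any of them can be placed first.
Systematically extending each partial ordering one process at a time and counting, there are 7 complete orderings.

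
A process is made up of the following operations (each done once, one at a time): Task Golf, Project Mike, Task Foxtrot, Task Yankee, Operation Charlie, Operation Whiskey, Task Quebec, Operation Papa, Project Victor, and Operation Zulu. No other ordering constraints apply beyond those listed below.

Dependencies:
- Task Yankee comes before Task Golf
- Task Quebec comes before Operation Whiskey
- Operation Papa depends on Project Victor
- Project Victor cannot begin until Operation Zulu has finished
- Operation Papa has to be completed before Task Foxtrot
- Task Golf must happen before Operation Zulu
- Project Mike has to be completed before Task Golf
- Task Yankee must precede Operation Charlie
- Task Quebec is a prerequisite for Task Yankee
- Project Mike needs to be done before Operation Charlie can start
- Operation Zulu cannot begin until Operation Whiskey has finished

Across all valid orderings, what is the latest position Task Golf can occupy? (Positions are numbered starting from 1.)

The operations that are forced after Task Golf, directly or by a chain of constraints, are Task Foxtrot, Operation Papa, Project Victor, Operation Zulu. That's 4 operations.
With 4 mandatory successors out of 10 operations total, the latest slot for Task Golf is 10−4 = 6, and it's reachable by doing all non-successors before Task Golf.

6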